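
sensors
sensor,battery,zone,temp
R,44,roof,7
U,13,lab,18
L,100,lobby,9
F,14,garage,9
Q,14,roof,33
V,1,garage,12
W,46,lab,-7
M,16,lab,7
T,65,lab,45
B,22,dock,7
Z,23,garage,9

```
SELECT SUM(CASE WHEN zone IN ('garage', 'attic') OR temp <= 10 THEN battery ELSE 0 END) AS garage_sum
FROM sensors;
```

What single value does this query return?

266

sensor=R: ✓ → 44
sensor=U: ✗
sensor=L: ✓ → 100
sensor=F: ✓ → 14
sensor=Q: ✗
sensor=V: ✓ → 1
sensor=W: ✓ → 46
sensor=M: ✓ → 16
sensor=T: ✗
sensor=B: ✓ → 22
sensor=Z: ✓ → 23
garage_sum = 44 + 100 + 14 + 1 + 46 + 16 + 22 + 23 = 266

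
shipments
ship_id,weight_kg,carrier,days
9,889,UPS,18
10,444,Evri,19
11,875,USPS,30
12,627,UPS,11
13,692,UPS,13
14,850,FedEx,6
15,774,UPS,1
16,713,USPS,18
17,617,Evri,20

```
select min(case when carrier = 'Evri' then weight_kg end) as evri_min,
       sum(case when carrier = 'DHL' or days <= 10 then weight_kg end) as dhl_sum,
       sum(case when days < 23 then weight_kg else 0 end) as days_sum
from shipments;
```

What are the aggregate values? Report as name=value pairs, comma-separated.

evri_min=444, dhl_sum=1624, days_sum=5606

[evri_min: carrier = 'Evri']
ship_id=9: ✗
ship_id=10: ✓ → 444
ship_id=11: ✗
ship_id=12: ✗
ship_id=13: ✗
ship_id=14: ✗
ship_id=15: ✗
ship_id=16: ✗
ship_id=17: ✓ → 617
evri_min = MIN(444, 617) = 444
—
[dhl_sum: carrier = 'DHL' or days <= 10]
ship_id=9: ✗
ship_id=10: ✗
ship_id=11: ✗
ship_id=12: ✗
ship_id=13: ✗
ship_id=14: ✓ → 850
ship_id=15: ✓ → 774
ship_id=16: ✗
ship_id=17: ✗
dhl_sum = 850 + 774 = 1624
—
[days_sum: days < 23]
ship_id=9: ✓ → 889
ship_id=10: ✓ → 444
ship_id=11: ✗
ship_id=12: ✓ → 627
ship_id=13: ✓ → 692
ship_id=14: ✓ → 850
ship_id=15: ✓ → 774
ship_id=16: ✓ → 713
ship_id=17: ✓ → 617
days_sum = 889 + 444 + 627 + 692 + 850 + 774 + 713 + 617 = 5606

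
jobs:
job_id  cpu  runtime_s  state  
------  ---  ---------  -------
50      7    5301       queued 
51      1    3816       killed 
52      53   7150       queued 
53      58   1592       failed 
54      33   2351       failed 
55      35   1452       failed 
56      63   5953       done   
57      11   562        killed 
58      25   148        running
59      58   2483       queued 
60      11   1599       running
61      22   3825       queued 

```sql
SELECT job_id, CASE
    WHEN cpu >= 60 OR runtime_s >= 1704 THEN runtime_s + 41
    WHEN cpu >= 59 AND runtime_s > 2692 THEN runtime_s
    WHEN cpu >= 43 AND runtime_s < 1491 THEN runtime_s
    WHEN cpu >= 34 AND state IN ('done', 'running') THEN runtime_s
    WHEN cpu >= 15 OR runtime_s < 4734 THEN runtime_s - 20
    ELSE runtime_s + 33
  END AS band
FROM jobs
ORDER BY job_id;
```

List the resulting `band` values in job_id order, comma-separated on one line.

job_id=50: cpu >= 60 OR runtime_s >= 1704 → 5342
job_id=51: cpu >= 60 OR runtime_s >= 1704 → 3857
job_id=52: cpu >= 60 OR runtime_s >= 1704 → 7191
job_id=53: cpu >= 15 OR runtime_s < 4734 → 1572
job_id=54: cpu >= 60 OR runtime_s >= 1704 → 2392
job_id=55: cpu >= 15 OR runtime_s < 4734 → 1432
job_id=56: cpu >= 60 OR runtime_s >= 1704 → 5994
job_id=57: cpu >= 15 OR runtime_s < 4734 → 542
job_id=58: cpu >= 15 OR runtime_s < 4734 → 128
job_id=59: cpu >= 60 OR runtime_s >= 1704 → 2524
job_id=60: cpu >= 15 OR runtime_s < 4734 → 1579
job_id=61: cpu >= 60 OR runtime_s >= 1704 → 3866

5342, 3857, 7191, 1572, 2392, 1432, 5994, 542, 128, 2524, 1579, 3866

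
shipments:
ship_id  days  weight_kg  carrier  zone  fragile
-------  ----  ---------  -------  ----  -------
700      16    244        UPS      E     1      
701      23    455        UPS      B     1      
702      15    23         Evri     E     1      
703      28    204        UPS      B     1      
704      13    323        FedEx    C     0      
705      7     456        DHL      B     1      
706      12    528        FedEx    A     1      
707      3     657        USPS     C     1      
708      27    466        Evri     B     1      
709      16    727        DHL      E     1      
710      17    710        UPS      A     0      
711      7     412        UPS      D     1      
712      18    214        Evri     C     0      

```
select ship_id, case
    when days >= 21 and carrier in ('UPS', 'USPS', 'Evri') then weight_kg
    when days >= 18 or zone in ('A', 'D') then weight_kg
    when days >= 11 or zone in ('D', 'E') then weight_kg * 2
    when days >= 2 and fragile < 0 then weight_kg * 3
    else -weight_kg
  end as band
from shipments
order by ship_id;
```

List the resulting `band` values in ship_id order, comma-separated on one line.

488, 455, 46, 204, 646, -456, 528, -657, 466, 1454, 710, 412, 214

ship_id=700: days >= 11 or zone in ('D', 'E') → 488
ship_id=701: days >= 21 and carrier in ('UPS', 'USPS', 'Evri') → 455
ship_id=702: days >= 11 or zone in ('D', 'E') → 46
ship_id=703: days >= 21 and carrier in ('UPS', 'USPS', 'Evri') → 204
ship_id=704: days >= 11 or zone in ('D', 'E') → 646
ship_id=705: ELSE → -456
ship_id=706: days >= 18 or zone in ('A', 'D') → 528
ship_id=707: ELSE → -657
ship_id=708: days >= 21 and carrier in ('UPS', 'USPS', 'Evri') → 466
ship_id=709: days >= 11 or zone in ('D', 'E') → 1454
ship_id=710: days >= 18 or zone in ('A', 'D') → 710
ship_id=711: days >= 18 or zone in ('A', 'D') → 412
ship_id=712: days >= 18 or zone in ('A', 'D') → 214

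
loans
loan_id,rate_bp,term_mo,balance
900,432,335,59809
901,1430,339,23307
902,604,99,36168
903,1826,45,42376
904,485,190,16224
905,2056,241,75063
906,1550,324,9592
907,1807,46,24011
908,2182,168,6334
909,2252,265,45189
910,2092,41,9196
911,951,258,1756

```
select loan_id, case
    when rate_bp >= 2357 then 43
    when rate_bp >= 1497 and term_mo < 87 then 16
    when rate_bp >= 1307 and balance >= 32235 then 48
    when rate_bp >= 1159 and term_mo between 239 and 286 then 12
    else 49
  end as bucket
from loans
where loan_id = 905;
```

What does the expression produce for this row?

48

loan_id = 905: rate_bp=2056, term_mo=241, balance=75063.
rate_bp >= 2357 → false
rate_bp >= 1497 and term_mo < 87 → false
rate_bp >= 1307 and balance >= 32235 → true → 48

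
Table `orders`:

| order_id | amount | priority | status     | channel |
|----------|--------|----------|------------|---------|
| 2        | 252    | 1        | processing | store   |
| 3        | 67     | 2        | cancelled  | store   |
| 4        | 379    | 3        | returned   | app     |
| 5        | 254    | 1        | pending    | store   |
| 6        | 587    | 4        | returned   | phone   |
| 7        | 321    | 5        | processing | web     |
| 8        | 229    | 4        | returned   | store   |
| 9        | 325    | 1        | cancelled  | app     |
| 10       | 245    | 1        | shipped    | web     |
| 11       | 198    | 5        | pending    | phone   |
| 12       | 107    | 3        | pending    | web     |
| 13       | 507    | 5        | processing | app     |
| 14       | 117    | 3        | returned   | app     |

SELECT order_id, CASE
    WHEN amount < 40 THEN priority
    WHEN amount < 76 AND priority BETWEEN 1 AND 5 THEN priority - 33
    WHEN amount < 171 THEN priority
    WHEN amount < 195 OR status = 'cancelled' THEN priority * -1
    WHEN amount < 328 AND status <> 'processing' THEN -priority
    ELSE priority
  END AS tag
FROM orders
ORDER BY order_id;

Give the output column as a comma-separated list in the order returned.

order_id=2: ELSE → 1
order_id=3: amount < 76 AND priority BETWEEN 1 AND 5 → -31
order_id=4: ELSE → 3
order_id=5: amount < 328 AND status <> 'processing' → -1
order_id=6: ELSE → 4
order_id=7: ELSE → 5
order_id=8: amount < 328 AND status <> 'processing' → -4
order_id=9: amount < 195 OR status = 'cancelled' → -1
order_id=10: amount < 328 AND status <> 'processing' → -1
order_id=11: amount < 328 AND status <> 'processing' → -5
order_id=12: amount < 171 → 3
order_id=13: ELSE → 5
order_id=14: amount < 171 → 3

1, -31, 3, -1, 4, 5, -4, -1, -1, -5, 3, 5, 3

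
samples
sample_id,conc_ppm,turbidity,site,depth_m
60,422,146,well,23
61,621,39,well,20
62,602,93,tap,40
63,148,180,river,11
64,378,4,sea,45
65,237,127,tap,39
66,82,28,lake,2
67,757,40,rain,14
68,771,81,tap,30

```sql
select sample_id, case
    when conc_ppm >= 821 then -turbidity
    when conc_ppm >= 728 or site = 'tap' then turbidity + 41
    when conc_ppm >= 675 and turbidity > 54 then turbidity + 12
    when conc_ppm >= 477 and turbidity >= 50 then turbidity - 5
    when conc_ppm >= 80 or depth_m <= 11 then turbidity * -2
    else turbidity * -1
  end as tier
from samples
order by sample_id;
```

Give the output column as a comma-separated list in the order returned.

sample_id=60: conc_ppm >= 80 or depth_m <= 11 → -292
sample_id=61: conc_ppm >= 80 or depth_m <= 11 → -78
sample_id=62: conc_ppm >= 728 or site = 'tap' → 134
sample_id=63: conc_ppm >= 80 or depth_m <= 11 → -360
sample_id=64: conc_ppm >= 80 or depth_m <= 11 → -8
sample_id=65: conc_ppm >= 728 or site = 'tap' → 168
sample_id=66: conc_ppm >= 80 or depth_m <= 11 → -56
sample_id=67: conc_ppm >= 728 or site = 'tap' → 81
sample_id=68: conc_ppm >= 728 or site = 'tap' → 122

-292, -78, 134, -360, -8, 168, -56, 81, 122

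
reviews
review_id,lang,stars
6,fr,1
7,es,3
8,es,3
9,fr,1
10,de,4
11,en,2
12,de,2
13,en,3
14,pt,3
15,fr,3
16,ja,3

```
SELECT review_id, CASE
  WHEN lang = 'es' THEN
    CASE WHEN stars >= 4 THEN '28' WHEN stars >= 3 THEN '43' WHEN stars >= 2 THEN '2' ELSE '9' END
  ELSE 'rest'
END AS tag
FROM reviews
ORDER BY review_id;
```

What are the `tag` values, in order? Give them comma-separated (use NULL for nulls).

rest, 43, 43, rest, rest, rest, rest, rest, rest, rest, rest

review_id=6: lang='fr' → outer ELSE → rest
review_id=7: lang='es' → inner[stars >= 3] → 43
review_id=8: lang='es' → inner[stars >= 3] → 43
review_id=9: lang='fr' → outer ELSE → rest
review_id=10: lang='de' → outer ELSE → rest
review_id=11: lang='en' → outer ELSE → rest
review_id=12: lang='de' → outer ELSE → rest
review_id=13: lang='en' → outer ELSE → rest
review_id=14: lang='pt' → outer ELSE → rest
review_id=15: lang='fr' → outer ELSE → rest
review_id=16: lang='ja' → outer ELSE → rest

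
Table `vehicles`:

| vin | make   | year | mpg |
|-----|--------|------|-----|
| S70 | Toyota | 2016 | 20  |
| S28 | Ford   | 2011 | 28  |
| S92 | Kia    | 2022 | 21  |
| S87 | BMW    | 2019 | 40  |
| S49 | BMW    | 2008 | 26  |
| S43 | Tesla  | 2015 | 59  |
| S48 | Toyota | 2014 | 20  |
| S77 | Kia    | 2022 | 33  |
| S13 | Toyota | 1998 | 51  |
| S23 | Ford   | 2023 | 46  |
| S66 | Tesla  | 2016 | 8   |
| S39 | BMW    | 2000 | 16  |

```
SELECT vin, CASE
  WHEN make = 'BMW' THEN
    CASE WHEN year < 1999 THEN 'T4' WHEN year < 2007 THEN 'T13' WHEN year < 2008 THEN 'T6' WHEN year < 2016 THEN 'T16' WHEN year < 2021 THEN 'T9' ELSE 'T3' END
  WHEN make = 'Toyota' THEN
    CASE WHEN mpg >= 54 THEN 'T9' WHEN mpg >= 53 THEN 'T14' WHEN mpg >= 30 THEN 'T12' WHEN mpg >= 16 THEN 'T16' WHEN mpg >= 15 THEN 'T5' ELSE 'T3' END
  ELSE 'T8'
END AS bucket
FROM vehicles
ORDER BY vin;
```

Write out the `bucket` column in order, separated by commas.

vin=S13: make='Toyota' → inner[mpg >= 30] → T12
vin=S23: make='Ford' → outer ELSE → T8
vin=S28: make='Ford' → outer ELSE → T8
vin=S39: make='BMW' → inner[year < 2007] → T13
vin=S43: make='Tesla' → outer ELSE → T8
vin=S48: make='Toyota' → inner[mpg >= 16] → T16
vin=S49: make='BMW' → inner[year < 2016] → T16
vin=S66: make='Tesla' → outer ELSE → T8
vin=S70: make='Toyota' → inner[mpg >= 16] → T16
vin=S77: make='Kia' → outer ELSE → T8
vin=S87: make='BMW' → inner[year < 2021] → T9
vin=S92: make='Kia' → outer ELSE → T8

T12, T8, T8, T13, T8, T16, T16, T8, T16, T8, T9, T8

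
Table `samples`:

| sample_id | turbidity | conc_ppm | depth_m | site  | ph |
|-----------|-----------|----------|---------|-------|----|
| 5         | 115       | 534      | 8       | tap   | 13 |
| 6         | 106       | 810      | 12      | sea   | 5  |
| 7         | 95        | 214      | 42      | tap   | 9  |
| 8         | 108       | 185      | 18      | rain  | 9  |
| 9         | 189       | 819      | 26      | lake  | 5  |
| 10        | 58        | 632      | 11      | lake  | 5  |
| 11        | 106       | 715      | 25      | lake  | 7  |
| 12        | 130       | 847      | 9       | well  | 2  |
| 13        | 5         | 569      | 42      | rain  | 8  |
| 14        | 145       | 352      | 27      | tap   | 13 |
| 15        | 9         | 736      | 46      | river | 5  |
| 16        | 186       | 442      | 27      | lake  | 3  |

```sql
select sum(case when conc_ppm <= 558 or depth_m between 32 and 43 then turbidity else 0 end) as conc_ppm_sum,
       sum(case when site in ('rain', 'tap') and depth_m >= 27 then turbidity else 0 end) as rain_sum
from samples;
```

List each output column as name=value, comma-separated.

[conc_ppm_sum: conc_ppm <= 558 or depth_m between 32 and 43]
sample_id=5: ✓ → 115
sample_id=6: ✗
sample_id=7: ✓ → 95
sample_id=8: ✓ → 108
sample_id=9: ✗
sample_id=10: ✗
sample_id=11: ✗
sample_id=12: ✗
sample_id=13: ✓ → 5
sample_id=14: ✓ → 145
sample_id=15: ✗
sample_id=16: ✓ → 186
conc_ppm_sum = 115 + 95 + 108 + 5 + 145 + 186 = 654
—
[rain_sum: site in ('rain', 'tap') and depth_m >= 27]
sample_id=5: ✗
sample_id=6: ✗
sample_id=7: ✓ → 95
sample_id=8: ✗
sample_id=9: ✗
sample_id=10: ✗
sample_id=11: ✗
sample_id=12: ✗
sample_id=13: ✓ → 5
sample_id=14: ✓ → 145
sample_id=15: ✗
sample_id=16: ✗
rain_sum = 95 + 5 + 145 = 245

conc_ppm_sum=654, rain_sum=245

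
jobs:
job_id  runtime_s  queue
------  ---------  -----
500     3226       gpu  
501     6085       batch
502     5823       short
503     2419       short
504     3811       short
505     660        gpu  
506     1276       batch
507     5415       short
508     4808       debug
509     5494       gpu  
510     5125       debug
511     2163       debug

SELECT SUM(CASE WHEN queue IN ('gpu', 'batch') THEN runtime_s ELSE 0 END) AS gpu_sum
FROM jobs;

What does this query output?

job_id=500: ✓ → 3226
job_id=501: ✓ → 6085
job_id=502: ✗
job_id=503: ✗
job_id=504: ✗
job_id=505: ✓ → 660
job_id=506: ✓ → 1276
job_id=507: ✗
job_id=508: ✗
job_id=509: ✓ → 5494
job_id=510: ✗
job_id=511: ✗
gpu_sum = 3226 + 6085 + 660 + 1276 + 5494 = 16741

16741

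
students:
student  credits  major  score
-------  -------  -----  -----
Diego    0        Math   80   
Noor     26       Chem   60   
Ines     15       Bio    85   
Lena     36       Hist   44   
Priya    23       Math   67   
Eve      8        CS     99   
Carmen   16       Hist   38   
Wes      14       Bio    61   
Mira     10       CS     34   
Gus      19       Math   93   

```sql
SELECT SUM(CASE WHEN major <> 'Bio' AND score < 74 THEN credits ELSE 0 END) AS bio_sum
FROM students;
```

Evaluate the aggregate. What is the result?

student=Diego: ✗
student=Noor: ✓ → 26
student=Ines: ✗
student=Lena: ✓ → 36
student=Priya: ✓ → 23
student=Eve: ✗
student=Carmen: ✓ → 16
student=Wes: ✗
student=Mira: ✓ → 10
student=Gus: ✗
bio_sum = 26 + 36 + 23 + 16 + 10 = 111

111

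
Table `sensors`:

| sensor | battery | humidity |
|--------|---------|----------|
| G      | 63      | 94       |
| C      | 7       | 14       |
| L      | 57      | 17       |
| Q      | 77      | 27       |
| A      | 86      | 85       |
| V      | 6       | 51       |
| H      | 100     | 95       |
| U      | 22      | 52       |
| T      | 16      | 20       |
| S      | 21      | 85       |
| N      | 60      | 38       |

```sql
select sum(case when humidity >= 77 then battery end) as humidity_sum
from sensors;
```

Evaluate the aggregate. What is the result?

270

sensor=G: ✓ → 63
sensor=C: ✗
sensor=L: ✗
sensor=Q: ✗
sensor=A: ✓ → 86
sensor=V: ✗
sensor=H: ✓ → 100
sensor=U: ✗
sensor=T: ✗
sensor=S: ✓ → 21
sensor=N: ✗
humidity_sum = 63 + 86 + 100 + 21 = 270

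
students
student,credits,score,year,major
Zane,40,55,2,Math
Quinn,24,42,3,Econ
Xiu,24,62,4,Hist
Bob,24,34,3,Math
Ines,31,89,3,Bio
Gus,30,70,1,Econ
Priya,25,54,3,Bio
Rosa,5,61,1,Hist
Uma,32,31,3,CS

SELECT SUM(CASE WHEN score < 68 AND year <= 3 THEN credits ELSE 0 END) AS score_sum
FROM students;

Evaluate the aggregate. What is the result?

150

student=Zane: ✓ → 40
student=Quinn: ✓ → 24
student=Xiu: ✗
student=Bob: ✓ → 24
student=Ines: ✗
student=Gus: ✗
student=Priya: ✓ → 25
student=Rosa: ✓ → 5
student=Uma: ✓ → 32
score_sum = 40 + 24 + 24 + 25 + 5 + 32 = 150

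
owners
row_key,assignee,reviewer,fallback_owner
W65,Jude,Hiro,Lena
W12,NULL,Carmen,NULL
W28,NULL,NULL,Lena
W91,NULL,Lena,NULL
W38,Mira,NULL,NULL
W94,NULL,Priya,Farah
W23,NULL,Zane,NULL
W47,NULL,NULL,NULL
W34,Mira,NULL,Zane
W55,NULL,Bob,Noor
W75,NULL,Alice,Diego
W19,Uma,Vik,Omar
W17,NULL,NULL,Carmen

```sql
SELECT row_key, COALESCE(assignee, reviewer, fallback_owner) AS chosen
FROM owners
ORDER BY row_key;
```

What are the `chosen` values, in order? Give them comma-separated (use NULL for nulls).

Carmen, Carmen, Uma, Zane, Lena, Mira, Mira, NULL, Bob, Jude, Alice, Lena, Priya

row_key=W12: assignee=NULL, reviewer=Carmen → Carmen
row_key=W17: assignee=NULL, reviewer=NULL, fallback_owner=Carmen → Carmen
row_key=W19: assignee=Uma → Uma
row_key=W23: assignee=NULL, reviewer=Zane → Zane
row_key=W28: assignee=NULL, reviewer=NULL, fallback_owner=Lena → Lena
row_key=W34: assignee=Mira → Mira
row_key=W38: assignee=Mira → Mira
row_key=W47: assignee=NULL, reviewer=NULL, fallback_owner=NULL (all NULL) → NULL
row_key=W55: assignee=NULL, reviewer=Bob → Bob
row_key=W65: assignee=Jude → Jude
row_key=W75: assignee=NULL, reviewer=Alice → Alice
row_key=W91: assignee=NULL, reviewer=Lena → Lena
row_key=W94: assignee=NULL, reviewer=Priya → Priya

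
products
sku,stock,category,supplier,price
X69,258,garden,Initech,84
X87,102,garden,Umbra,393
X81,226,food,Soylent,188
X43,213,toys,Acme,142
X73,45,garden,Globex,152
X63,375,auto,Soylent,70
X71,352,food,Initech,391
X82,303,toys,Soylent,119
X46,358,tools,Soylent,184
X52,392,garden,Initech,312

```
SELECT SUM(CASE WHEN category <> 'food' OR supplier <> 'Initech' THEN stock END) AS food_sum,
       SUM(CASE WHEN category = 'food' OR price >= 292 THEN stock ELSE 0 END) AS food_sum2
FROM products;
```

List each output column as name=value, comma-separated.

food_sum=2272, food_sum2=1072

[food_sum: category <> 'food' OR supplier <> 'Initech']
sku=X69: ✓ → 258
sku=X87: ✓ → 102
sku=X81: ✓ → 226
sku=X43: ✓ → 213
sku=X73: ✓ → 45
sku=X63: ✓ → 375
sku=X71: ✗
sku=X82: ✓ → 303
sku=X46: ✓ → 358
sku=X52: ✓ → 392
food_sum = 258 + 102 + 226 + 213 + 45 + 375 + 303 + 358 + 392 = 2272
—
[food_sum2: category = 'food' OR price >= 292]
sku=X69: ✗
sku=X87: ✓ → 102
sku=X81: ✓ → 226
sku=X43: ✗
sku=X73: ✗
sku=X63: ✗
sku=X71: ✓ → 352
sku=X82: ✗
sku=X46: ✗
sku=X52: ✓ → 392
food_sum2 = 102 + 226 + 352 + 392 = 1072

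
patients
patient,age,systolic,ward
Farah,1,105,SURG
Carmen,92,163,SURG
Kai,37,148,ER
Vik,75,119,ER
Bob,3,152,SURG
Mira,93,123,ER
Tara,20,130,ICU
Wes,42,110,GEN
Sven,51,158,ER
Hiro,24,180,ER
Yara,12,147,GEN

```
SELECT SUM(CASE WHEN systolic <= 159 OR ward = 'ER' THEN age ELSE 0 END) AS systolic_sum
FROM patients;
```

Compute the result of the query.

358

patient=Farah: ✓ → 1
patient=Carmen: ✗
patient=Kai: ✓ → 37
patient=Vik: ✓ → 75
patient=Bob: ✓ → 3
patient=Mira: ✓ → 93
patient=Tara: ✓ → 20
patient=Wes: ✓ → 42
patient=Sven: ✓ → 51
patient=Hiro: ✓ → 24
patient=Yara: ✓ → 12
systolic_sum = 1 + 37 + 75 + 3 + 93 + 20 + 42 + 51 + 24 + 12 = 358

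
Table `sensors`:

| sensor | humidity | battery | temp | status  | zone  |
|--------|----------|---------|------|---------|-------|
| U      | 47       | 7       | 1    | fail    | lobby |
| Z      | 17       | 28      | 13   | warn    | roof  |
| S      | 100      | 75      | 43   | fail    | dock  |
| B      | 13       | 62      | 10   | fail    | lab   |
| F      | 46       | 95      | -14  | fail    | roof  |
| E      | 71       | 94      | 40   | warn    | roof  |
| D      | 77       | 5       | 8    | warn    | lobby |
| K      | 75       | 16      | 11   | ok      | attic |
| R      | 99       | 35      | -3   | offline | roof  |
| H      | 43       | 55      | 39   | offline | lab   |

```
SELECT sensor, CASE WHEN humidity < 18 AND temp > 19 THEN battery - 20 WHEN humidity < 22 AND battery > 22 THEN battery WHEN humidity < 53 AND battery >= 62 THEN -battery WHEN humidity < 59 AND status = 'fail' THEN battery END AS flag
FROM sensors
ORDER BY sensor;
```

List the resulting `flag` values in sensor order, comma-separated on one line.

62, NULL, NULL, -95, NULL, NULL, NULL, NULL, 7, 28

sensor=B: humidity < 22 AND battery > 22 → 62
sensor=D: (no match → NULL) → NULL
sensor=E: (no match → NULL) → NULL
sensor=F: humidity < 53 AND battery >= 62 → -95
sensor=H: (no match → NULL) → NULL
sensor=K: (no match → NULL) → NULL
sensor=R: (no match → NULL) → NULL
sensor=S: (no match → NULL) → NULL
sensor=U: humidity < 59 AND status = 'fail' → 7
sensor=Z: humidity < 22 AND battery > 22 → 28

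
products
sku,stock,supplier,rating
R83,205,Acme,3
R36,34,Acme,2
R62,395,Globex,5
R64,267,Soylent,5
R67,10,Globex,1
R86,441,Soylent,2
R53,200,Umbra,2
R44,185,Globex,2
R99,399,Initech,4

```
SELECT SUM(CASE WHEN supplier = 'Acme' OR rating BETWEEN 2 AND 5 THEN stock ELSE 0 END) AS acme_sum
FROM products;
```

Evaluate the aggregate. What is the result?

sku=R83: ✓ → 205
sku=R36: ✓ → 34
sku=R62: ✓ → 395
sku=R64: ✓ → 267
sku=R67: ✗
sku=R86: ✓ → 441
sku=R53: ✓ → 200
sku=R44: ✓ → 185
sku=R99: ✓ → 399
acme_sum = 205 + 34 + 395 + 267 + 441 + 200 + 185 + 399 = 2126

2126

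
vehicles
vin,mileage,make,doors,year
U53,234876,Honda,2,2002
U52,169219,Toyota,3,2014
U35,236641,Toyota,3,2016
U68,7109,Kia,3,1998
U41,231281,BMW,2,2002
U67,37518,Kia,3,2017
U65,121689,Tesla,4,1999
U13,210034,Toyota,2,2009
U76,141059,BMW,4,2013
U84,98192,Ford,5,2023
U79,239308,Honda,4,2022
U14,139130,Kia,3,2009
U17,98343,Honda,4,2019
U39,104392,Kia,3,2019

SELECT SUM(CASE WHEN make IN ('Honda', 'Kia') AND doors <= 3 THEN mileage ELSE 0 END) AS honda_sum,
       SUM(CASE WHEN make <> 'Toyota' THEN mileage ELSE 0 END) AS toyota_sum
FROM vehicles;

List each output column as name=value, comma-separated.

honda_sum=523025, toyota_sum=1452897

[honda_sum: make IN ('Honda', 'Kia') AND doors <= 3]
vin=U53: ✓ → 234876
vin=U52: ✗
vin=U35: ✗
vin=U68: ✓ → 7109
vin=U41: ✗
vin=U67: ✓ → 37518
vin=U65: ✗
vin=U13: ✗
vin=U76: ✗
vin=U84: ✗
vin=U79: ✗
vin=U14: ✓ → 139130
vin=U17: ✗
vin=U39: ✓ → 104392
honda_sum = 234876 + 7109 + 37518 + 139130 + 104392 = 523025
—
[toyota_sum: make <> 'Toyota']
vin=U53: ✓ → 234876
vin=U52: ✗
vin=U35: ✗
vin=U68: ✓ → 7109
vin=U41: ✓ → 231281
vin=U67: ✓ → 37518
vin=U65: ✓ → 121689
vin=U13: ✗
vin=U76: ✓ → 141059
vin=U84: ✓ → 98192
vin=U79: ✓ → 239308
vin=U14: ✓ → 139130
vin=U17: ✓ → 98343
vin=U39: ✓ → 104392
toyota_sum = 234876 + 7109 + 231281 + 37518 + 121689 + 141059 + 98192 + 239308 + 139130 + 98343 + 104392 = 1452897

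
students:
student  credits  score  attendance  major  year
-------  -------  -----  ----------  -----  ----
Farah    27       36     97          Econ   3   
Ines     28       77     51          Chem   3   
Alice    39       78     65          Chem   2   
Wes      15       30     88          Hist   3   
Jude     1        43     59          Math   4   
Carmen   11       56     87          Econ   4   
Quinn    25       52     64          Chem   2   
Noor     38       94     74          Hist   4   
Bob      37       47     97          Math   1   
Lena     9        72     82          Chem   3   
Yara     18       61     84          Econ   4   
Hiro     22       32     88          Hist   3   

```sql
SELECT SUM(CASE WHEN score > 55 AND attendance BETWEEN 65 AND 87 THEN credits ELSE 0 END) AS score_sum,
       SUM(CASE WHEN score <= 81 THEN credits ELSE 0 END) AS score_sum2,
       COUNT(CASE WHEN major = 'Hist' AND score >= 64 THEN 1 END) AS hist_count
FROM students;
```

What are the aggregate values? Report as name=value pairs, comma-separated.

score_sum=115, score_sum2=232, hist_count=1

[score_sum: score > 55 AND attendance BETWEEN 65 AND 87]
student=Farah: ✗
student=Ines: ✗
student=Alice: ✓ → 39
student=Wes: ✗
student=Jude: ✗
student=Carmen: ✓ → 11
student=Quinn: ✗
student=Noor: ✓ → 38
student=Bob: ✗
student=Lena: ✓ → 9
student=Yara: ✓ → 18
student=Hiro: ✗
score_sum = 39 + 11 + 38 + 9 + 18 = 115
—
[score_sum2: score <= 81]
student=Farah: ✓ → 27
student=Ines: ✓ → 28
student=Alice: ✓ → 39
student=Wes: ✓ → 15
student=Jude: ✓ → 1
student=Carmen: ✓ → 11
student=Quinn: ✓ → 25
student=Noor: ✗
student=Bob: ✓ → 37
student=Lena: ✓ → 9
student=Yara: ✓ → 18
student=Hiro: ✓ → 22
score_sum2 = 27 + 28 + 39 + 15 + 1 + 11 + 25 + 37 + 9 + 18 + 22 = 232
—
[hist_count: major = 'Hist' AND score >= 64]
student=Farah: ✗
student=Ines: ✗
student=Alice: ✗
student=Wes: ✗
student=Jude: ✗
student=Carmen: ✗
student=Quinn: ✗
student=Noor: ✓ → 1
student=Bob: ✗
student=Lena: ✗
student=Yara: ✗
student=Hiro: ✗
hist_count = COUNT(1) = 1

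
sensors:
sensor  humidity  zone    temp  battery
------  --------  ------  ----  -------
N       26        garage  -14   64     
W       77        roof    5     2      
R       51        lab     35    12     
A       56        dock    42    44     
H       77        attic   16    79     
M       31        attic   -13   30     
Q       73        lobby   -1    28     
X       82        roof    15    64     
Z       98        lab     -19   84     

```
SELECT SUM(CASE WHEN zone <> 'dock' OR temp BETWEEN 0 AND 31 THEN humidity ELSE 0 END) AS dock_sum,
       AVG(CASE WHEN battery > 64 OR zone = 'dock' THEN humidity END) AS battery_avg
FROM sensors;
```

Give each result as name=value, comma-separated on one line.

dock_sum=515, battery_avg=77

[dock_sum: zone <> 'dock' OR temp BETWEEN 0 AND 31]
sensor=N: ✓ → 26
sensor=W: ✓ → 77
sensor=R: ✓ → 51
sensor=A: ✗
sensor=H: ✓ → 77
sensor=M: ✓ → 31
sensor=Q: ✓ → 73
sensor=X: ✓ → 82
sensor=Z: ✓ → 98
dock_sum = 26 + 77 + 51 + 77 + 31 + 73 + 82 + 98 = 515
—
[battery_avg: battery > 64 OR zone = 'dock']
sensor=N: ✗
sensor=W: ✗
sensor=R: ✗
sensor=A: ✓ → 56
sensor=H: ✓ → 77
sensor=M: ✗
sensor=Q: ✗
sensor=X: ✗
sensor=Z: ✓ → 98
battery_avg = (56 + 77 + 98) / 3 = 77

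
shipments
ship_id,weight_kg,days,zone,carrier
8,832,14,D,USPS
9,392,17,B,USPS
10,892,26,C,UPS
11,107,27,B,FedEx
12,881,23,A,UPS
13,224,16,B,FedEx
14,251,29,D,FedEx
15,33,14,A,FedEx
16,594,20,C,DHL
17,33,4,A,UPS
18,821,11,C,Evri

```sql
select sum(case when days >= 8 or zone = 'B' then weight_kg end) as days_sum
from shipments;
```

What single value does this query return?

5027

ship_id=8: ✓ → 832
ship_id=9: ✓ → 392
ship_id=10: ✓ → 892
ship_id=11: ✓ → 107
ship_id=12: ✓ → 881
ship_id=13: ✓ → 224
ship_id=14: ✓ → 251
ship_id=15: ✓ → 33
ship_id=16: ✓ → 594
ship_id=17: ✗
ship_id=18: ✓ → 821
days_sum = 832 + 392 + 892 + 107 + 881 + 224 + 251 + 33 + 594 + 821 = 5027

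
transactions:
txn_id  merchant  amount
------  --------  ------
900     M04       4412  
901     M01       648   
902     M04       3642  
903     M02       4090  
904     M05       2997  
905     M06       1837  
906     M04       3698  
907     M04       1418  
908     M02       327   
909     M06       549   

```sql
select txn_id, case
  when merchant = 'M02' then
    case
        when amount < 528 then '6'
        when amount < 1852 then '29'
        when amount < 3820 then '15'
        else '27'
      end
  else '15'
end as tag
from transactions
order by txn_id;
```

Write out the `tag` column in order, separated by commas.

15, 15, 15, 27, 15, 15, 15, 15, 6, 15

txn_id=900: merchant='M04' → outer ELSE → 15
txn_id=901: merchant='M01' → outer ELSE → 15
txn_id=902: merchant='M04' → outer ELSE → 15
txn_id=903: merchant='M02' → inner[ELSE] → 27
txn_id=904: merchant='M05' → outer ELSE → 15
txn_id=905: merchant='M06' → outer ELSE → 15
txn_id=906: merchant='M04' → outer ELSE → 15
txn_id=907: merchant='M04' → outer ELSE → 15
txn_id=908: merchant='M02' → inner[amount < 528] → 6
txn_id=909: merchant='M06' → outer ELSE → 15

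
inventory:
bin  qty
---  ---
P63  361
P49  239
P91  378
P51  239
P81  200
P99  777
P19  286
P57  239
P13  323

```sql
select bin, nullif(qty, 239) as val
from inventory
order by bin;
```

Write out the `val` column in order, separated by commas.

bin=P13: qty=323 vs 239: differ → 323
bin=P19: qty=286 vs 239: differ → 286
bin=P49: qty=239 vs 239: equal → NULL
bin=P51: qty=239 vs 239: equal → NULL
bin=P57: qty=239 vs 239: equal → NULL
bin=P63: qty=361 vs 239: differ → 361
bin=P81: qty=200 vs 239: differ → 200
bin=P91: qty=378 vs 239: differ → 378
bin=P99: qty=777 vs 239: differ → 777

323, 286, NULL, NULL, NULL, 361, 200, 378, 777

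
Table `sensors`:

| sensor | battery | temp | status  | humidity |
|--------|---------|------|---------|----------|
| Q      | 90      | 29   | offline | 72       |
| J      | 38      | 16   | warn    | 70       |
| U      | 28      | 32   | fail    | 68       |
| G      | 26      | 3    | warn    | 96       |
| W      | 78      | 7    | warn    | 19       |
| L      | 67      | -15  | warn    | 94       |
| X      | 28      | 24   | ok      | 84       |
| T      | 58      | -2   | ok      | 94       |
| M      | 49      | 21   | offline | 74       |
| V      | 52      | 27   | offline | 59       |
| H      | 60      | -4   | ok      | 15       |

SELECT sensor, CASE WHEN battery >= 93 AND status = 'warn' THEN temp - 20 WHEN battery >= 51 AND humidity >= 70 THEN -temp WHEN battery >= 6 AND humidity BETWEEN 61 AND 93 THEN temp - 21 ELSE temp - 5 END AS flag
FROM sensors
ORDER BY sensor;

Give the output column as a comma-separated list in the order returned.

-2, -9, -5, 15, 0, -29, 2, 11, 22, 2, 3

sensor=G: ELSE → -2
sensor=H: ELSE → -9
sensor=J: battery >= 6 AND humidity BETWEEN 61 AND 93 → -5
sensor=L: battery >= 51 AND humidity >= 70 → 15
sensor=M: battery >= 6 AND humidity BETWEEN 61 AND 93 → 0
sensor=Q: battery >= 51 AND humidity >= 70 → -29
sensor=T: battery >= 51 AND humidity >= 70 → 2
sensor=U: battery >= 6 AND humidity BETWEEN 61 AND 93 → 11
sensor=V: ELSE → 22
sensor=W: ELSE → 2
sensor=X: battery >= 6 AND humidity BETWEEN 61 AND 93 → 3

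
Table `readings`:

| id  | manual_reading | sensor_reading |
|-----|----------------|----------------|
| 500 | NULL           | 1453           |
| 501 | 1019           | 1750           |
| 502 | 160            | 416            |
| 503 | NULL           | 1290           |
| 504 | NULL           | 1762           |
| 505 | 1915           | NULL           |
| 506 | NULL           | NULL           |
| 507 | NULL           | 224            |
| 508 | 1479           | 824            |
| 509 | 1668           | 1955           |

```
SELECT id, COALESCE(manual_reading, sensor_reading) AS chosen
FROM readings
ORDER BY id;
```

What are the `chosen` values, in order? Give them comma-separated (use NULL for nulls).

1453, 1019, 160, 1290, 1762, 1915, NULL, 224, 1479, 1668

id=500: manual_reading=NULL, sensor_reading=1453 → 1453
id=501: manual_reading=1019 → 1019
id=502: manual_reading=160 → 160
id=503: manual_reading=NULL, sensor_reading=1290 → 1290
id=504: manual_reading=NULL, sensor_reading=1762 → 1762
id=505: manual_reading=1915 → 1915
id=506: manual_reading=NULL, sensor_reading=NULL (all NULL) → NULL
id=507: manual_reading=NULL, sensor_reading=224 → 224
id=508: manual_reading=1479 → 1479
id=509: manual_reading=1668 → 1668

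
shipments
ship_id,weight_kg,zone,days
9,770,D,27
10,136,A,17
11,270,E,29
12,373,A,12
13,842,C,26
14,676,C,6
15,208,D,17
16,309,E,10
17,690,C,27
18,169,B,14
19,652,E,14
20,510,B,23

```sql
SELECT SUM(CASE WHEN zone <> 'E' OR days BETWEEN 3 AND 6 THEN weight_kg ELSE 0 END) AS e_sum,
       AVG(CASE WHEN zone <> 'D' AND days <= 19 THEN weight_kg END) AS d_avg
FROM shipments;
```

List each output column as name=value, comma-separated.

e_sum=4374, d_avg=385.8333333333

[e_sum: zone <> 'E' OR days BETWEEN 3 AND 6]
ship_id=9: ✓ → 770
ship_id=10: ✓ → 136
ship_id=11: ✗
ship_id=12: ✓ → 373
ship_id=13: ✓ → 842
ship_id=14: ✓ → 676
ship_id=15: ✓ → 208
ship_id=16: ✗
ship_id=17: ✓ → 690
ship_id=18: ✓ → 169
ship_id=19: ✗
ship_id=20: ✓ → 510
e_sum = 770 + 136 + 373 + 842 + 676 + 208 + 690 + 169 + 510 = 4374
—
[d_avg: zone <> 'D' AND days <= 19]
ship_id=9: ✗
ship_id=10: ✓ → 136
ship_id=11: ✗
ship_id=12: ✓ → 373
ship_id=13: ✗
ship_id=14: ✓ → 676
ship_id=15: ✗
ship_id=16: ✓ → 309
ship_id=17: ✗
ship_id=18: ✓ → 169
ship_id=19: ✓ → 652
ship_id=20: ✗
d_avg = (136 + 373 + 676 + 309 + 169 + 652) / 6 = 385.8333333333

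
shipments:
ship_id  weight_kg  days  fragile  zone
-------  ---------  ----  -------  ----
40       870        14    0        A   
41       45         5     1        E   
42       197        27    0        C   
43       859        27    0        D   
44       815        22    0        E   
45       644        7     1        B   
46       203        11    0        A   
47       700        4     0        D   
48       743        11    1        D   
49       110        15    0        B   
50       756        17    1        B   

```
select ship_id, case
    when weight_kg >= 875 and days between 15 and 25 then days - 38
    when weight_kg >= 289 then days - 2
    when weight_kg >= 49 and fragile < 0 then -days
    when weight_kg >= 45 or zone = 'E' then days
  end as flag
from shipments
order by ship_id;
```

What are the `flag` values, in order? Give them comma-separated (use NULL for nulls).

12, 5, 27, 25, 20, 5, 11, 2, 9, 15, 15

ship_id=40: weight_kg >= 289 → 12
ship_id=41: weight_kg >= 45 or zone = 'E' → 5
ship_id=42: weight_kg >= 45 or zone = 'E' → 27
ship_id=43: weight_kg >= 289 → 25
ship_id=44: weight_kg >= 289 → 20
ship_id=45: weight_kg >= 289 → 5
ship_id=46: weight_kg >= 45 or zone = 'E' → 11
ship_id=47: weight_kg >= 289 → 2
ship_id=48: weight_kg >= 289 → 9
ship_id=49: weight_kg >= 45 or zone = 'E' → 15
ship_id=50: weight_kg >= 289 → 15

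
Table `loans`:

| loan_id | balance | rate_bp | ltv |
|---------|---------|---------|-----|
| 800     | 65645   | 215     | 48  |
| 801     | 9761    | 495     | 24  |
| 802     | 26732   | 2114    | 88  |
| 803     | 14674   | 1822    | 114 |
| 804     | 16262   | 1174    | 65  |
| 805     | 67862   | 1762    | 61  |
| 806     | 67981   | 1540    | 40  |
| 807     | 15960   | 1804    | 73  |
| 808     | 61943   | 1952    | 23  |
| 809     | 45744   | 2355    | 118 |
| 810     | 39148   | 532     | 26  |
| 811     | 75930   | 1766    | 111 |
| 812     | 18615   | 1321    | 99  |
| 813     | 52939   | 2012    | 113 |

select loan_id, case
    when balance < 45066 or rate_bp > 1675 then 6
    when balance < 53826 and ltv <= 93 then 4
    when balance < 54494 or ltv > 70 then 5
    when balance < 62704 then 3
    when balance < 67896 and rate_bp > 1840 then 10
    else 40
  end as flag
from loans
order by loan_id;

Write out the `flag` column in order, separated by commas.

40, 6, 6, 6, 6, 6, 40, 6, 6, 6, 6, 6, 6, 6

loan_id=800: ELSE → 40
loan_id=801: balance < 45066 or rate_bp > 1675 → 6
loan_id=802: balance < 45066 or rate_bp > 1675 → 6
loan_id=803: balance < 45066 or rate_bp > 1675 → 6
loan_id=804: balance < 45066 or rate_bp > 1675 → 6
loan_id=805: balance < 45066 or rate_bp > 1675 → 6
loan_id=806: ELSE → 40
loan_id=807: balance < 45066 or rate_bp > 1675 → 6
loan_id=808: balance < 45066 or rate_bp > 1675 → 6
loan_id=809: balance < 45066 or rate_bp > 1675 → 6
loan_id=810: balance < 45066 or rate_bp > 1675 → 6
loan_id=811: balance < 45066 or rate_bp > 1675 → 6
loan_id=812: balance < 45066 or rate_bp > 1675 → 6
loan_id=813: balance < 45066 or rate_bp > 1675 → 6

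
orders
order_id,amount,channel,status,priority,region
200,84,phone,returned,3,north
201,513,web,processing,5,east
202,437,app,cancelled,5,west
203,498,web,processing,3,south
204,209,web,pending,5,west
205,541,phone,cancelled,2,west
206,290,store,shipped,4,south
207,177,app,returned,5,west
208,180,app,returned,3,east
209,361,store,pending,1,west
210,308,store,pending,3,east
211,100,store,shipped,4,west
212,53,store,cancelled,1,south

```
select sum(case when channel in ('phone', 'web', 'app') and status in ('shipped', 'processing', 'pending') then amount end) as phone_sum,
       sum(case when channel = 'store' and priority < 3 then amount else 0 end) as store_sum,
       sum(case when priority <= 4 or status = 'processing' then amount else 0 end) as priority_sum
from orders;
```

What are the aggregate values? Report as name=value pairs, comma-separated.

phone_sum=1220, store_sum=414, priority_sum=2928

[phone_sum: channel in ('phone', 'web', 'app') and status in ('shipped', 'processing', 'pending')]
order_id=200: ✗
order_id=201: ✓ → 513
order_id=202: ✗
order_id=203: ✓ → 498
order_id=204: ✓ → 209
order_id=205: ✗
order_id=206: ✗
order_id=207: ✗
order_id=208: ✗
order_id=209: ✗
order_id=210: ✗
order_id=211: ✗
order_id=212: ✗
phone_sum = 513 + 498 + 209 = 1220
—
[store_sum: channel = 'store' and priority < 3]
order_id=200: ✗
order_id=201: ✗
order_id=202: ✗
order_id=203: ✗
order_id=204: ✗
order_id=205: ✗
order_id=206: ✗
order_id=207: ✗
order_id=208: ✗
order_id=209: ✓ → 361
order_id=210: ✗
order_id=211: ✗
order_id=212: ✓ → 53
store_sum = 361 + 53 = 414
—
[priority_sum: priority <= 4 or status = 'processing']
order_id=200: ✓ → 84
order_id=201: ✓ → 513
order_id=202: ✗
order_id=203: ✓ → 498
order_id=204: ✗
order_id=205: ✓ → 541
order_id=206: ✓ → 290
order_id=207: ✗
order_id=208: ✓ → 180
order_id=209: ✓ → 361
order_id=210: ✓ → 308
order_id=211: ✓ → 100
order_id=212: ✓ → 53
priority_sum = 84 + 513 + 498 + 541 + 290 + 180 + 361 + 308 + 100 + 53 = 2928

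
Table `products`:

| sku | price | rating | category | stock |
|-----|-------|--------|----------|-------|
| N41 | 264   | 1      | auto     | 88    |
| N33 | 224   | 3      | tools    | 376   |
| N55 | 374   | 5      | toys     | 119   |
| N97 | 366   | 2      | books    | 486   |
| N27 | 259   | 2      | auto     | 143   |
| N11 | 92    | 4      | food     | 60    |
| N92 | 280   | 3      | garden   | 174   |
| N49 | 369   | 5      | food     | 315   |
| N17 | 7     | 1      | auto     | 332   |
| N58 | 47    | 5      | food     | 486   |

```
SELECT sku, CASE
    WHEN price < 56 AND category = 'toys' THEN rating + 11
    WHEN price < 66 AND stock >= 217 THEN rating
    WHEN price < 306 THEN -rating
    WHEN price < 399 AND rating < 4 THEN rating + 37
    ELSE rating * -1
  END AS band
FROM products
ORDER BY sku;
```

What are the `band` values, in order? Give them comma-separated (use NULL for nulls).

sku=N11: price < 306 → -4
sku=N17: price < 66 AND stock >= 217 → 1
sku=N27: price < 306 → -2
sku=N33: price < 306 → -3
sku=N41: price < 306 → -1
sku=N49: ELSE → -5
sku=N55: ELSE → -5
sku=N58: price < 66 AND stock >= 217 → 5
sku=N92: price < 306 → -3
sku=N97: price < 399 AND rating < 4 → 39

-4, 1, -2, -3, -1, -5, -5, 5, -3, 39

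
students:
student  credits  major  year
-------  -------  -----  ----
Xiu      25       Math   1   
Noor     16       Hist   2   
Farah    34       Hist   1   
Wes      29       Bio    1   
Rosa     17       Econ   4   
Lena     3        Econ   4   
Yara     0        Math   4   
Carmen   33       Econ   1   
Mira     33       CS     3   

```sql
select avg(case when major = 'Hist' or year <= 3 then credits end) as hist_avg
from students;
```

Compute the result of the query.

student=Xiu: ✓ → 25
student=Noor: ✓ → 16
student=Farah: ✓ → 34
student=Wes: ✓ → 29
student=Rosa: ✗
student=Lena: ✗
student=Yara: ✗
student=Carmen: ✓ → 33
student=Mira: ✓ → 33
hist_avg = (25 + 16 + 34 + 29 + 33 + 33) / 6 = 28.3333333333

28.3333333333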